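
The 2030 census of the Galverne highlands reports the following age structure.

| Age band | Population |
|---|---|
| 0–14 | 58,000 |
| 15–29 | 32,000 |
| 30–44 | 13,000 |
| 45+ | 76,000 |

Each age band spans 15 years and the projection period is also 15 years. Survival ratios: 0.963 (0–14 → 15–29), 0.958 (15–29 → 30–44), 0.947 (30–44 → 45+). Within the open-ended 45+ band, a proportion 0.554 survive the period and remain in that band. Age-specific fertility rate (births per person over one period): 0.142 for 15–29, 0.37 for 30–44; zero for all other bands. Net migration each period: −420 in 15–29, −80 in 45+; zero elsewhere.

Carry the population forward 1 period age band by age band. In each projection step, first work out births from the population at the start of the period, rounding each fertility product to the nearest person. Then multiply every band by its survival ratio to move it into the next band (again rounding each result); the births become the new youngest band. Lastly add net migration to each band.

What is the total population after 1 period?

149779

Call the groups 1 to 4, youngest first.
Period 1:
Births: 32000 × 0.142 = 4544 ; 13000 × 0.37 = 4810 ⇒ total 9354
Group 2: 58000 × 0.963 = 55854
Group 3: 32000 × 0.958 = 30656
Group 4: 13000 × 0.947 + 76000 × 0.554 = 12311 + 42104 = 54415
Net migration: Group 2 − 420 → 55434; Group 4 − 80 → 54335
End of period: [9354, 55434, 30656, 54335]
Total after period 1: 9354 + 55434 + 30656 + 54335 = 149779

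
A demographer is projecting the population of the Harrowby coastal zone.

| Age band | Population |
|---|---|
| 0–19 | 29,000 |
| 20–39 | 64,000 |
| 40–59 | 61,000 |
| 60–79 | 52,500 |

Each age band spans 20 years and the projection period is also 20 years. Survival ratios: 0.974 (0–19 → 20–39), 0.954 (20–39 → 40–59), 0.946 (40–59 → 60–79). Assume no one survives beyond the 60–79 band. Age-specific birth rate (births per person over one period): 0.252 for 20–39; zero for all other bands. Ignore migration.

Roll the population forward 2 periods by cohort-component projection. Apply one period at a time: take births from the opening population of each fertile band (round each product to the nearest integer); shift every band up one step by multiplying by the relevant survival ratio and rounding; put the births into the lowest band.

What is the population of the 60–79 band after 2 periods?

57759

Call the bands 1 to 4, youngest first.
After projecting period 1:
Births: 64000 × 0.252 = 16128
Band 2: 29000 × 0.974 = 28246
Band 3: 64000 × 0.954 = 61056
Band 4: 61000 × 0.946 = 57706
Giving 16128 / 28246 / 61056 / 57706.
After projecting period 2:
Births: 28246 × 0.252 = 7118
Band 2: 16128 × 0.974 = 15709
Band 3: 28246 × 0.954 = 26947
Band 4: 61056 × 0.946 = 57759
Giving 7118 / 15709 / 26947 / 57759.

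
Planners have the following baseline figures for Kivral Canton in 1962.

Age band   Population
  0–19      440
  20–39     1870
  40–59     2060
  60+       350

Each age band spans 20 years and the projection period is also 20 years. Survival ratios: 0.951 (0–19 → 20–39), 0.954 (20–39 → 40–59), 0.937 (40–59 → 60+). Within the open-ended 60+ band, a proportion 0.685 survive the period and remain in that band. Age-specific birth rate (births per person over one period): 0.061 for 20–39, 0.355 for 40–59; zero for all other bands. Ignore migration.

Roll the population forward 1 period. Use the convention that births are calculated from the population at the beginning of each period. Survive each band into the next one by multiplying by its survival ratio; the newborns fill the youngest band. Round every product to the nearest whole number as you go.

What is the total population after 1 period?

After projecting period 1:
Births: 1870 × 0.061 = 114  |  2060 × 0.355 = 731 → total 845
20–39: 440 × 0.951 = 418
40–59: 1870 × 0.954 = 1784
60+: 2060 × 0.937 + 350 × 0.685 = 1930 + 240 = 2170
Population now: 0–19=845, 20–39=418, 40–59=1784, 60+=2170
Total after period 1: 845 + 418 + 1784 + 2170 = 5217

5217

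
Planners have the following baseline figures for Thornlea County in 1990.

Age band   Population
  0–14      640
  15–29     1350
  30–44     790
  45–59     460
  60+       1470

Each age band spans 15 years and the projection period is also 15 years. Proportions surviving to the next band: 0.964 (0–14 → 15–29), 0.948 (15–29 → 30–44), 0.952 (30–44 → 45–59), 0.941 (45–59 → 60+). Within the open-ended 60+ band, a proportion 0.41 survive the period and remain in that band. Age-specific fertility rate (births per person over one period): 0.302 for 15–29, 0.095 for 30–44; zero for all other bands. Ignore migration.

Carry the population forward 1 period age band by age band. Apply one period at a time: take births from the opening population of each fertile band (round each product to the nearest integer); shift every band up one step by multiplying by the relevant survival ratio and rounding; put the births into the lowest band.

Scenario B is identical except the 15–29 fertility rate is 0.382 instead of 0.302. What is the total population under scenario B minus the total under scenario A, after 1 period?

Let band 1 be 0–14 through band 5 = 60+.
Period 1:
Births: 1350 × 0.302 = 408  |  790 × 0.095 = 75 → total 483
Band 2: 640 × 0.964 = 617
Band 3: 1350 × 0.948 = 1280
Band 4: 790 × 0.952 = 752
Band 5: 460 × 0.941 + 1470 × 0.41 = 433 + 603 = 1036
Population now: 0–14=483, 15–29=617, 30–44=1280, 45–59=752, 60+=1036
Scenario A total after 1 period: 4168
Scenario B projection —
Period 1:
Births: 1350 × 0.382 = 516  |  790 × 0.095 = 75 → total 591
Band 2: 640 × 0.964 = 617
Band 3: 1350 × 0.948 = 1280
Band 4: 790 × 0.952 = 752
Band 5: 460 × 0.941 + 1470 × 0.41 = 433 + 603 = 1036
Population now: 0–14=591, 15–29=617, 30–44=1280, 45–59=752, 60+=1036
Scenario B total after 1 period: 4276
Difference B − A = 4276 − 4168 = 108

108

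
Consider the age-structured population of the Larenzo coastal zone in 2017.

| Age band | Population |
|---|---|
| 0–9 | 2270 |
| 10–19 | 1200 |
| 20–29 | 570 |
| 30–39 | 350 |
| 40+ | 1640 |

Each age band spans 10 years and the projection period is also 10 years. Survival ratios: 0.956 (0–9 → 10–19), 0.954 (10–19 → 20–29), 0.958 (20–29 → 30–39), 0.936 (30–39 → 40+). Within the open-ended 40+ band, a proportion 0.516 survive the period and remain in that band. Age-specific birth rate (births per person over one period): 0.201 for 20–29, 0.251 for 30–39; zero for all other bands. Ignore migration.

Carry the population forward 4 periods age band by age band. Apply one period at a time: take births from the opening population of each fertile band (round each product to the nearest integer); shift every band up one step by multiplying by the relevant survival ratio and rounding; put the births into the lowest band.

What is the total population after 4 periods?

4391

Period 1:
Births: 570 × 0.201 = 115  |  350 × 0.251 = 88 ⇒ total 203
10–19: 2270 × 0.956 = 2170
20–29: 1200 × 0.954 = 1145
30–39: 570 × 0.958 = 546
40+: 350 × 0.936 + 1640 × 0.516 = 328 + 846 = 1174
→ [203, 2170, 1145, 546, 1174]
Period 2:
Births: 1145 × 0.201 = 230  |  546 × 0.251 = 137 ⇒ total 367
10–19: 203 × 0.956 = 194
20–29: 2170 × 0.954 = 2070
30–39: 1145 × 0.958 = 1097
40+: 546 × 0.936 + 1174 × 0.516 = 511 + 606 = 1117
→ [367, 194, 2070, 1097, 1117]
Period 3:
Births: 2070 × 0.201 = 416  |  1097 × 0.251 = 275 ⇒ total 691
10–19: 367 × 0.956 = 351
20–29: 194 × 0.954 = 185
30–39: 2070 × 0.958 = 1983
40+: 1097 × 0.936 + 1117 × 0.516 = 1027 + 576 = 1603
→ [691, 351, 185, 1983, 1603]
Period 4:
Births: 185 × 0.201 = 37  |  1983 × 0.251 = 498 ⇒ total 535
10–19: 691 × 0.956 = 661
20–29: 351 × 0.954 = 335
30–39: 185 × 0.958 = 177
40+: 1983 × 0.936 + 1603 × 0.516 = 1856 + 827 = 2683
→ [535, 661, 335, 177, 2683]
Total after period 4: 535 + 661 + 335 + 177 + 2683 = 4391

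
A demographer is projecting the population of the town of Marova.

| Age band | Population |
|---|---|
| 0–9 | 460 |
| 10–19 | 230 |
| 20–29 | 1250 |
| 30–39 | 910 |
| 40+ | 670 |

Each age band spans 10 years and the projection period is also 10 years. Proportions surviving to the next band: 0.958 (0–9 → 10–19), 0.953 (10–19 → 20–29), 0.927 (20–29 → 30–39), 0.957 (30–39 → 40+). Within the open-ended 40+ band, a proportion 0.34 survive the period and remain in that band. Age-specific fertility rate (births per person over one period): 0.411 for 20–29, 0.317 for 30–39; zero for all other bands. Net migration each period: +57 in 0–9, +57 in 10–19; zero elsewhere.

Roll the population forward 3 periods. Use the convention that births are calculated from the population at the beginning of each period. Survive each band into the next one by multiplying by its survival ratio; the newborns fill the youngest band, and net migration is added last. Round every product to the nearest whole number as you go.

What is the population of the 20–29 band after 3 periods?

After projecting period 1:
Births: 1250 * 0.411 = 514  |  910 * 0.317 = 288 ⇒ total 802
10–19: 460 * 0.958 = 441
20–29: 230 * 0.953 = 219
30–39: 1250 * 0.927 = 1159
40+: 910 * 0.957 + 670 * 0.34 = 871 + 228 = 1099
Net migration: 0–9 + 57 → 859; 10–19 + 57 → 498
End of period: [859, 498, 219, 1159, 1099]
After projecting period 2:
Births: 219 * 0.411 = 90  |  1159 * 0.317 = 367 ⇒ total 457
10–19: 859 * 0.958 = 823
20–29: 498 * 0.953 = 475
30–39: 219 * 0.927 = 203
40+: 1159 * 0.957 + 1099 * 0.34 = 1109 + 374 = 1483
Net migration: 0–9 + 57 → 514; 10–19 + 57 → 880
End of period: [514, 880, 475, 203, 1483]
After projecting period 3:
Births: 475 * 0.411 = 195  |  203 * 0.317 = 64 ⇒ total 259
10–19: 514 * 0.958 = 492
20–29: 880 * 0.953 = 839
30–39: 475 * 0.927 = 440
40+: 203 * 0.957 + 1483 * 0.34 = 194 + 504 = 698
Net migration: 0–9 + 57 → 316; 10–19 + 57 → 549
End of period: [316, 549, 839, 440, 698]

839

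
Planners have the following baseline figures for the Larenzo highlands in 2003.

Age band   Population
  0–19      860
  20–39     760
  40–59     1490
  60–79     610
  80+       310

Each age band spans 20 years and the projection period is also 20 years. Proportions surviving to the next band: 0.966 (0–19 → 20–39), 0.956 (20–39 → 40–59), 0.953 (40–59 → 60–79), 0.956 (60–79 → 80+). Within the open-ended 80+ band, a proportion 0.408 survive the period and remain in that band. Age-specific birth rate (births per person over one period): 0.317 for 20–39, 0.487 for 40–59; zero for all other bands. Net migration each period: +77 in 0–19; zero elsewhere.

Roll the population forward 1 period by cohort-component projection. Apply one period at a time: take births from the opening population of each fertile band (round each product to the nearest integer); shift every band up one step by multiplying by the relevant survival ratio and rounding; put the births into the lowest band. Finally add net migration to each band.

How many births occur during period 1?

(Bands numbered youngest = 1 to oldest = 5.)
— Period 1 —
Births: 760 × 0.317 = 241 ; 1490 × 0.487 = 726 → 967
Band 2: 860 × 0.966 = 831
Band 3: 760 × 0.956 = 727
Band 4: 1490 × 0.953 = 1420
Band 5: 610 × 0.956 + 310 × 0.408 = 583 + 126 = 709
Net migration: Band 1 + 77 → 1044
→ [1044, 831, 727, 1420, 709]

967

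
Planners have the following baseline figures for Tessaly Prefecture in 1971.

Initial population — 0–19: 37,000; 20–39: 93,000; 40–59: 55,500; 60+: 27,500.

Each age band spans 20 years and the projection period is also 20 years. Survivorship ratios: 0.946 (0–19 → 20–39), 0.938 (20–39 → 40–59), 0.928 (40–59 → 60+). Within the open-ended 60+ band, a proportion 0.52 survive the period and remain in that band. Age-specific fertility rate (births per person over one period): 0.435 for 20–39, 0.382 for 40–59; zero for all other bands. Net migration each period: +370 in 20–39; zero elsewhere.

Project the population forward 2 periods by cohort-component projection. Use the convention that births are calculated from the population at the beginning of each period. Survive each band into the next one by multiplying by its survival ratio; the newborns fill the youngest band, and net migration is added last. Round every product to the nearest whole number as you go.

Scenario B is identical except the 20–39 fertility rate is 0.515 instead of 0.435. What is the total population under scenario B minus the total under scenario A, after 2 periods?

9868

— Period 1 —
Births: 93000 * 0.435 = 40455  |  55500 * 0.382 = 21201 — total 61656
20–39: 37000 * 0.946 = 35002
40–59: 93000 * 0.938 = 87234
60+: 55500 * 0.928 + 27500 * 0.52 = 51504 + 14300 = 65804
Net migration: 20–39 + 370 → 35372
Giving 61656 / 35372 / 87234 / 65804.
— Period 2 —
Births: 35372 * 0.435 = 15387  |  87234 * 0.382 = 33323 — total 48710
20–39: 61656 * 0.946 = 58327
40–59: 35372 * 0.938 = 33179
60+: 87234 * 0.928 + 65804 * 0.52 = 80953 + 34218 = 115171
Net migration: 20–39 + 370 → 58697
Giving 48710 / 58697 / 33179 / 115171.
Scenario A total after 2 periods: 255757
Scenario B projection —
— Period 1 —
Births: 93000 * 0.515 = 47895  |  55500 * 0.382 = 21201 — total 69096
20–39: 37000 * 0.946 = 35002
40–59: 93000 * 0.938 = 87234
60+: 55500 * 0.928 + 27500 * 0.52 = 51504 + 14300 = 65804
Net migration: 20–39 + 370 → 35372
Giving 69096 / 35372 / 87234 / 65804.
— Period 2 —
Births: 35372 * 0.515 = 18217  |  87234 * 0.382 = 33323 — total 51540
20–39: 69096 * 0.946 = 65365
40–59: 35372 * 0.938 = 33179
60+: 87234 * 0.928 + 65804 * 0.52 = 80953 + 34218 = 115171
Net migration: 20–39 + 370 → 65735
Giving 51540 / 65735 / 33179 / 115171.
Scenario B total after 2 periods: 265625
Difference B − A = 265625 − 255757 = 9868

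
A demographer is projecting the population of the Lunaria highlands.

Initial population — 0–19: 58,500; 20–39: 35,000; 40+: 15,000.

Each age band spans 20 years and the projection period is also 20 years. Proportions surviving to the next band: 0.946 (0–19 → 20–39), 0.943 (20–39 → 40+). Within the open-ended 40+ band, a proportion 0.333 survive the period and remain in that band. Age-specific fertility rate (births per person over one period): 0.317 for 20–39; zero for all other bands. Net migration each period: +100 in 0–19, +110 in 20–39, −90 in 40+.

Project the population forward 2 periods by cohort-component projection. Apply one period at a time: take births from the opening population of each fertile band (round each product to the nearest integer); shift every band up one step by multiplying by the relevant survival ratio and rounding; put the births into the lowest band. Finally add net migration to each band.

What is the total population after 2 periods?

93202

Call the bands 1 to 3, youngest first.
After projecting period 1:
Births: 35000 × 0.317 = 11095
Band 2: 58500 × 0.946 = 55341
Band 3: 35000 × 0.943 + 15000 × 0.333 = 33005 + 4995 = 38000
Net migration: Band 1 + 100 → 11195; Band 2 + 110 → 55451; Band 3 − 90 → 37910
→ [11195, 55451, 37910]
After projecting period 2:
Births: 55451 × 0.317 = 17578
Band 2: 11195 × 0.946 = 10590
Band 3: 55451 × 0.943 + 37910 × 0.333 = 52290 + 12624 = 64914
Net migration: Band 1 + 100 → 17678; Band 2 + 110 → 10700; Band 3 − 90 → 64824
→ [17678, 10700, 64824]
Total after period 2: 17678 + 10700 + 64824 = 93202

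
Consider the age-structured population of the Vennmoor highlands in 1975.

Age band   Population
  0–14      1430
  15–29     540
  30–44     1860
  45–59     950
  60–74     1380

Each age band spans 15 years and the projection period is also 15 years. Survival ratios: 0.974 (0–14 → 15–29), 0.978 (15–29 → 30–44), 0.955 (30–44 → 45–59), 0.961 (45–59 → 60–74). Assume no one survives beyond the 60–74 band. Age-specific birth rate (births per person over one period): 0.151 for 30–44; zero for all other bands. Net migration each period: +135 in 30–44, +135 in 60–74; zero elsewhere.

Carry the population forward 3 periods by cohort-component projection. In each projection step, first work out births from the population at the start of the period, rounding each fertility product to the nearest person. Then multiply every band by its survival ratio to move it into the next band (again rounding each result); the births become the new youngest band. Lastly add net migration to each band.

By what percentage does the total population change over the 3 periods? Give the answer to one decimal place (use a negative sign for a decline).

After projecting period 1:
Births: 1860 * 0.151 = 281
15–29: 1430 * 0.974 = 1393
30–44: 540 * 0.978 = 528
45–59: 1860 * 0.955 = 1776
60–74: 950 * 0.961 = 913
Net migration: 30–44 + 135 → 663; 60–74 + 135 → 1048
End of period: [281, 1393, 663, 1776, 1048]
After projecting period 2:
Births: 663 * 0.151 = 100
15–29: 281 * 0.974 = 274
30–44: 1393 * 0.978 = 1362
45–59: 663 * 0.955 = 633
60–74: 1776 * 0.961 = 1707
Net migration: 30–44 + 135 → 1497; 60–74 + 135 → 1842
End of period: [100, 274, 1497, 633, 1842]
After projecting period 3:
Births: 1497 * 0.151 = 226
15–29: 100 * 0.974 = 97
30–44: 274 * 0.978 = 268
45–59: 1497 * 0.955 = 1430
60–74: 633 * 0.961 = 608
Net migration: 30–44 + 135 → 403; 60–74 + 135 → 743
End of period: [226, 97, 403, 1430, 743]
Total: 6160 → 2899; change = -3261; percentage change = -52.9%

-52.9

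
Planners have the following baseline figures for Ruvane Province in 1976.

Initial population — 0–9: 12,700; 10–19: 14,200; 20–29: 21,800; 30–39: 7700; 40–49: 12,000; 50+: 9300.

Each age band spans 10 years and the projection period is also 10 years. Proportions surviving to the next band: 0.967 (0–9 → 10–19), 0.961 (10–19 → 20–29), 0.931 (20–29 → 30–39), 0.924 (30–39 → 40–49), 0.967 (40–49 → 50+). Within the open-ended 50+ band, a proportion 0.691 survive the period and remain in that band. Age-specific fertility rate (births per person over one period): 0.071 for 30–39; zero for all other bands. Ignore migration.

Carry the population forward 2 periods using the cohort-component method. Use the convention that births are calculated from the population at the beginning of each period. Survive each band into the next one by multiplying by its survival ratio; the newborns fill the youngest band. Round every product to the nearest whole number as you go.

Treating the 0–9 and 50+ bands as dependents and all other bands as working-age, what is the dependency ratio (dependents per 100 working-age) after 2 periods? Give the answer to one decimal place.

47.5

Call the bands 1 to 6, youngest first.
— Period 1 —
Births: 7700 × 0.071 = 547
Band 2: 12700 × 0.967 = 12281
Band 3: 14200 × 0.961 = 13646
Band 4: 21800 × 0.931 = 20296
Band 5: 7700 × 0.924 = 7115
Band 6: 12000 × 0.967 + 9300 × 0.691 = 11604 + 6426 = 18030
End of period: [547, 12281, 13646, 20296, 7115, 18030]
— Period 2 —
Births: 20296 × 0.071 = 1441
Band 2: 547 × 0.967 = 529
Band 3: 12281 × 0.961 = 11802
Band 4: 13646 × 0.931 = 12704
Band 5: 20296 × 0.924 = 18754
Band 6: 7115 × 0.967 + 18030 × 0.691 = 6880 + 12459 = 19339
End of period: [1441, 529, 11802, 12704, 18754, 19339]
Dependents (band 0–9 + band 50+) = 1441 + 19339 = 20780; working-age = 43789; ratio = 20780/43789 × 100 = 47.5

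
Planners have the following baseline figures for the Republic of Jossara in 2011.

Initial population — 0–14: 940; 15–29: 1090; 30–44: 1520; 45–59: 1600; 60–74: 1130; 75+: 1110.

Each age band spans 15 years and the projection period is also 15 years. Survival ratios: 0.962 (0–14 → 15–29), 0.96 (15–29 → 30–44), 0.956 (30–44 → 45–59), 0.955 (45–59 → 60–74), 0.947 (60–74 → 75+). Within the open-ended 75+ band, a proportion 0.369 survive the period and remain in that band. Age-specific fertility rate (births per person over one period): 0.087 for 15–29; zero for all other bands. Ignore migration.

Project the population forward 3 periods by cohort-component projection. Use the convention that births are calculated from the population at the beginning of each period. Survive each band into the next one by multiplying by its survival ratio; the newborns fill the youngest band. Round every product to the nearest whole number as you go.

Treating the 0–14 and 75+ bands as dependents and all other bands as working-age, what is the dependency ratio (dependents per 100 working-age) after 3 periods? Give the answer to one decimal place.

Let group 1 be 0–14 through group 6 = 75+.
[period 1]
Births: 1090 × 0.087 = 95
Group 2: 940 × 0.962 = 904
Group 3: 1090 × 0.96 = 1046
Group 4: 1520 × 0.956 = 1453
Group 5: 1600 × 0.955 = 1528
Group 6: 1130 × 0.947 + 1110 × 0.369 = 1070 + 410 = 1480
Population now: 0–14=95, 15–29=904, 30–44=1046, 45–59=1453, 60–74=1528, 75+=1480
[period 2]
Births: 904 × 0.087 = 79
Group 2: 95 × 0.962 = 91
Group 3: 904 × 0.96 = 868
Group 4: 1046 × 0.956 = 1000
Group 5: 1453 × 0.955 = 1388
Group 6: 1528 × 0.947 + 1480 × 0.369 = 1447 + 546 = 1993
Population now: 0–14=79, 15–29=91, 30–44=868, 45–59=1000, 60–74=1388, 75+=1993
[period 3]
Births: 91 × 0.087 = 8
Group 2: 79 × 0.962 = 76
Group 3: 91 × 0.96 = 87
Group 4: 868 × 0.956 = 830
Group 5: 1000 × 0.955 = 955
Group 6: 1388 × 0.947 + 1993 × 0.369 = 1314 + 735 = 2049
Population now: 0–14=8, 15–29=76, 30–44=87, 45–59=830, 60–74=955, 75+=2049
Dependents (band 0–14 + band 75+) = 8 + 2049 = 2057; working-age = 1948; ratio = 2057/1948 × 100 = 105.6

105.6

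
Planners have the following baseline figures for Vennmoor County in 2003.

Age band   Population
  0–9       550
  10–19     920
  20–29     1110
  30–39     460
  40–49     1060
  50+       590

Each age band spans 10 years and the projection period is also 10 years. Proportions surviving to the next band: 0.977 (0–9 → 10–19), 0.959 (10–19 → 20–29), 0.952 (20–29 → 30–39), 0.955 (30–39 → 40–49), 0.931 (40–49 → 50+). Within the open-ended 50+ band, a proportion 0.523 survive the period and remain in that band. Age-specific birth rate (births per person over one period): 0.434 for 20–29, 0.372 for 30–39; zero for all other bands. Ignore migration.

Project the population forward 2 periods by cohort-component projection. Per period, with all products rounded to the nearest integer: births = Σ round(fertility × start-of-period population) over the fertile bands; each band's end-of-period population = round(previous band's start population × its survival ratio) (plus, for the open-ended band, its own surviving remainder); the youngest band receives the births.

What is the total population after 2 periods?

[period 1]
Births: 1110 × 0.434 = 482 ; 460 × 0.372 = 171 → 653
10–19: 550 × 0.977 = 537
20–29: 920 × 0.959 = 882
30–39: 1110 × 0.952 = 1057
40–49: 460 × 0.955 = 439
50+: 1060 × 0.931 + 590 × 0.523 = 987 + 309 = 1296
Giving 653 / 537 / 882 / 1057 / 439 / 1296.
[period 2]
Births: 882 × 0.434 = 383 ; 1057 × 0.372 = 393 → 776
10–19: 653 × 0.977 = 638
20–29: 537 × 0.959 = 515
30–39: 882 × 0.952 = 840
40–49: 1057 × 0.955 = 1009
50+: 439 × 0.931 + 1296 × 0.523 = 409 + 678 = 1087
Giving 776 / 638 / 515 / 840 / 1009 / 1087.
Total after period 2: 776 + 638 + 515 + 840 + 1009 + 1087 = 4865

4865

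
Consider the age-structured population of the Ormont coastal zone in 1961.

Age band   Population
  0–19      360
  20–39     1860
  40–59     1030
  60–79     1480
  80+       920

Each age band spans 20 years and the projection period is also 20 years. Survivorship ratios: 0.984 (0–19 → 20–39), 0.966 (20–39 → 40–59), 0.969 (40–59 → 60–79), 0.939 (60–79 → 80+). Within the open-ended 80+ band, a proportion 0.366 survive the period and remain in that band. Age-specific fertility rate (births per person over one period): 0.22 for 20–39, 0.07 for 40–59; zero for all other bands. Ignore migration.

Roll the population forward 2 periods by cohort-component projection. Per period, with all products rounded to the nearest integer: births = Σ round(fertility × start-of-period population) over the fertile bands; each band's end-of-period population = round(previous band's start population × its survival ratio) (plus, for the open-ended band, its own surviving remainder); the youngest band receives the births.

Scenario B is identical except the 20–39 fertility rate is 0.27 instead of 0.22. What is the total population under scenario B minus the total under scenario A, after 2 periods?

After projecting period 1:
Births: 1860 × 0.22 = 409, 1030 × 0.07 = 72 — total 481
20–39: 360 × 0.984 = 354
40–59: 1860 × 0.966 = 1797
60–79: 1030 × 0.969 = 998
80+: 1480 × 0.939 + 920 × 0.366 = 1390 + 337 = 1727
→ [481, 354, 1797, 998, 1727]
After projecting period 2:
Births: 354 × 0.22 = 78, 1797 × 0.07 = 126 — total 204
20–39: 481 × 0.984 = 473
40–59: 354 × 0.966 = 342
60–79: 1797 × 0.969 = 1741
80+: 998 × 0.939 + 1727 × 0.366 = 937 + 632 = 1569
→ [204, 473, 342, 1741, 1569]
Scenario A total after 2 periods: 4329
Scenario B projection —
After projecting period 1:
Births: 1860 × 0.27 = 502, 1030 × 0.07 = 72 — total 574
20–39: 360 × 0.984 = 354
40–59: 1860 × 0.966 = 1797
60–79: 1030 × 0.969 = 998
80+: 1480 × 0.939 + 920 × 0.366 = 1390 + 337 = 1727
→ [574, 354, 1797, 998, 1727]
After projecting period 2:
Births: 354 × 0.27 = 96, 1797 × 0.07 = 126 — total 222
20–39: 574 × 0.984 = 565
40–59: 354 × 0.966 = 342
60–79: 1797 × 0.969 = 1741
80+: 998 × 0.939 + 1727 × 0.366 = 937 + 632 = 1569
→ [222, 565, 342, 1741, 1569]
Scenario B total after 2 periods: 4439
Difference B − A = 4439 − 4329 = 110

110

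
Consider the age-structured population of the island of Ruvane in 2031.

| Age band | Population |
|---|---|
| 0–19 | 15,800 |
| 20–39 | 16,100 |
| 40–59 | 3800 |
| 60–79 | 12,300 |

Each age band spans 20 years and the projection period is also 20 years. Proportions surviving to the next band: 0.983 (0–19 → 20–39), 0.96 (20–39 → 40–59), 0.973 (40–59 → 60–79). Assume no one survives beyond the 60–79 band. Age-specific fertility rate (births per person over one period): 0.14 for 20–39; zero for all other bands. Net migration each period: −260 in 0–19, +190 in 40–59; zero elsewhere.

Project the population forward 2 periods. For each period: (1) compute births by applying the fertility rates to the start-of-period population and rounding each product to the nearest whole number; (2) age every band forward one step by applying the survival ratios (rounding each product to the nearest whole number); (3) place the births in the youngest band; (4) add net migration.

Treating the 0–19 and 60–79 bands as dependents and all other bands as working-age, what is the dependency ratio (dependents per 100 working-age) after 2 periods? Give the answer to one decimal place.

100.5

— Period 1 —
Births: 16100 × 0.14 = 2254
20–39: 15800 × 0.983 = 15531
40–59: 16100 × 0.96 = 15456
60–79: 3800 × 0.973 = 3697
Net migration: 0–19 − 260 → 1994; 40–59 + 190 → 15646
Population now: 0–19=1994, 20–39=15531, 40–59=15646, 60–79=3697
— Period 2 —
Births: 15531 × 0.14 = 2174
20–39: 1994 × 0.983 = 1960
40–59: 15531 × 0.96 = 14910
60–79: 15646 × 0.973 = 15224
Net migration: 0–19 − 260 → 1914; 40–59 + 190 → 15100
Population now: 0–19=1914, 20–39=1960, 40–59=15100, 60–79=15224
Dependents (band 0–19 + band 60–79) = 1914 + 15224 = 17138; working-age = 17060; ratio = 17138/17060 × 100 = 100.5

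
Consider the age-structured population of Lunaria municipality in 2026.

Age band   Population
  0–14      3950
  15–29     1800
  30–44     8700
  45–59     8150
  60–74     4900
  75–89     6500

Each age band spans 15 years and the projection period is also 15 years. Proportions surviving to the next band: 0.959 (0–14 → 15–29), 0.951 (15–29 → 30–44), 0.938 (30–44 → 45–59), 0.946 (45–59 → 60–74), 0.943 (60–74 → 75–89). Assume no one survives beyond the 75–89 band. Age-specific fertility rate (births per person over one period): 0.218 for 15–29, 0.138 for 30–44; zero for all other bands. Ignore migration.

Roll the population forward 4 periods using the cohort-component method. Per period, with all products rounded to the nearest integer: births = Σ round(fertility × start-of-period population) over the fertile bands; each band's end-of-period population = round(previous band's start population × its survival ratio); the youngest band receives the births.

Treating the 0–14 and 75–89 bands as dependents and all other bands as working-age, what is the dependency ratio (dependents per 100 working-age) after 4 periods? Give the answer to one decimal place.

29.3

(Bands numbered youngest = 1 to oldest = 6.)
Period 1.
Births: 1800 × 0.218 = 392 ; 8700 × 0.138 = 1201 → total 1593
Band 2: 3950 × 0.959 = 3788
Band 3: 1800 × 0.951 = 1712
Band 4: 8700 × 0.938 = 8161
Band 5: 8150 × 0.946 = 7710
Band 6: 4900 × 0.943 = 4621
Population now: 0–14=1593, 15–29=3788, 30–44=1712, 45–59=8161, 60–74=7710, 75–89=4621
Period 2.
Births: 3788 × 0.218 = 826 ; 1712 × 0.138 = 236 → total 1062
Band 2: 1593 × 0.959 = 1528
Band 3: 3788 × 0.951 = 3602
Band 4: 1712 × 0.938 = 1606
Band 5: 8161 × 0.946 = 7720
Band 6: 7710 × 0.943 = 7271
Population now: 0–14=1062, 15–29=1528, 30–44=3602, 45–59=1606, 60–74=7720, 75–89=7271
Period 3.
Births: 1528 × 0.218 = 333 ; 3602 × 0.138 = 497 → total 830
Band 2: 1062 × 0.959 = 1018
Band 3: 1528 × 0.951 = 1453
Band 4: 3602 × 0.938 = 3379
Band 5: 1606 × 0.946 = 1519
Band 6: 7720 × 0.943 = 7280
Population now: 0–14=830, 15–29=1018, 30–44=1453, 45–59=3379, 60–74=1519, 75–89=7280
Period 4.
Births: 1018 × 0.218 = 222 ; 1453 × 0.138 = 201 → total 423
Band 2: 830 × 0.959 = 796
Band 3: 1018 × 0.951 = 968
Band 4: 1453 × 0.938 = 1363
Band 5: 3379 × 0.946 = 3197
Band 6: 1519 × 0.943 = 1432
Population now: 0–14=423, 15–29=796, 30–44=968, 45–59=1363, 60–74=3197, 75–89=1432
Dependents (band 0–14 + band 75–89) = 423 + 1432 = 1855; working-age = 6324; ratio = 1855/6324 × 100 = 29.3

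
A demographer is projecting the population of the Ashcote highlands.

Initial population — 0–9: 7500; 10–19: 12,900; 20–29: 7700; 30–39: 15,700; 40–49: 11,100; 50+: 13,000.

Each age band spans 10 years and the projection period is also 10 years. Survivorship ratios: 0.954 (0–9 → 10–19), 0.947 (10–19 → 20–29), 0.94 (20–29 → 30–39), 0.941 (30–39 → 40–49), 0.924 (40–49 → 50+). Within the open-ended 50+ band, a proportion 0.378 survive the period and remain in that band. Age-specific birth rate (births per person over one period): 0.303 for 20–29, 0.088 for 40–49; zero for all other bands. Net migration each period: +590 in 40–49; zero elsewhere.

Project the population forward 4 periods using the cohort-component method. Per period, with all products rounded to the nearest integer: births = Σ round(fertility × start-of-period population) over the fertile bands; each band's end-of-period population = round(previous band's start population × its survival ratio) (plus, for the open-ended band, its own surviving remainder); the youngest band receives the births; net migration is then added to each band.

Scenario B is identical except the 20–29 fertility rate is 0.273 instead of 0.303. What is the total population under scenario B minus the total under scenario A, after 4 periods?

Call the groups 1 to 6, youngest first.
[period 1]
Births: 7700 * 0.303 = 2333  |  11100 * 0.088 = 977 → total 3310
Group 2: 7500 * 0.954 = 7155
Group 3: 12900 * 0.947 = 12216
Group 4: 7700 * 0.94 = 7238
Group 5: 15700 * 0.941 = 14774
Group 6: 11100 * 0.924 + 13000 * 0.378 = 10256 + 4914 = 15170
Net migration: Group 5 + 590 → 15364
Giving 3310 / 7155 / 12216 / 7238 / 15364 / 15170.
[period 2]
Births: 12216 * 0.303 = 3701  |  15364 * 0.088 = 1352 → total 5053
Group 2: 3310 * 0.954 = 3158
Group 3: 7155 * 0.947 = 6776
Group 4: 12216 * 0.94 = 11483
Group 5: 7238 * 0.941 = 6811
Group 6: 15364 * 0.924 + 15170 * 0.378 = 14196 + 5734 = 19930
Net migration: Group 5 + 590 → 7401
Giving 5053 / 3158 / 6776 / 11483 / 7401 / 19930.
[period 3]
Births: 6776 * 0.303 = 2053  |  7401 * 0.088 = 651 → total 2704
Group 2: 5053 * 0.954 = 4821
Group 3: 3158 * 0.947 = 2991
Group 4: 6776 * 0.94 = 6369
Group 5: 11483 * 0.941 = 10806
Group 6: 7401 * 0.924 + 19930 * 0.378 = 6839 + 7534 = 14373
Net migration: Group 5 + 590 → 11396
Giving 2704 / 4821 / 2991 / 6369 / 11396 / 14373.
[period 4]
Births: 2991 * 0.303 = 906  |  11396 * 0.088 = 1003 → total 1909
Group 2: 2704 * 0.954 = 2580
Group 3: 4821 * 0.947 = 4565
Group 4: 2991 * 0.94 = 2812
Group 5: 6369 * 0.941 = 5993
Group 6: 11396 * 0.924 + 14373 * 0.378 = 10530 + 5433 = 15963
Net migration: Group 5 + 590 → 6583
Giving 1909 / 2580 / 4565 / 2812 / 6583 / 15963.
Scenario A total after 4 periods: 34412
Scenario B projection —
[period 1]
Births: 7700 * 0.273 = 2102  |  11100 * 0.088 = 977 → total 3079
Group 2: 7500 * 0.954 = 7155
Group 3: 12900 * 0.947 = 12216
Group 4: 7700 * 0.94 = 7238
Group 5: 15700 * 0.941 = 14774
Group 6: 11100 * 0.924 + 13000 * 0.378 = 10256 + 4914 = 15170
Net migration: Group 5 + 590 → 15364
Giving 3079 / 7155 / 12216 / 7238 / 15364 / 15170.
[period 2]
Births: 12216 * 0.273 = 3335  |  15364 * 0.088 = 1352 → total 4687
Group 2: 3079 * 0.954 = 2937
Group 3: 7155 * 0.947 = 6776
Group 4: 12216 * 0.94 = 11483
Group 5: 7238 * 0.941 = 6811
Group 6: 15364 * 0.924 + 15170 * 0.378 = 14196 + 5734 = 19930
Net migration: Group 5 + 590 → 7401
Giving 4687 / 2937 / 6776 / 11483 / 7401 / 19930.
[period 3]
Births: 6776 * 0.273 = 1850  |  7401 * 0.088 = 651 → total 2501
Group 2: 4687 * 0.954 = 4471
Group 3: 2937 * 0.947 = 2781
Group 4: 6776 * 0.94 = 6369
Group 5: 11483 * 0.941 = 10806
Group 6: 7401 * 0.924 + 19930 * 0.378 = 6839 + 7534 = 14373
Net migration: Group 5 + 590 → 11396
Giving 2501 / 4471 / 2781 / 6369 / 11396 / 14373.
[period 4]
Births: 2781 * 0.273 = 759  |  11396 * 0.088 = 1003 → total 1762
Group 2: 2501 * 0.954 = 2386
Group 3: 4471 * 0.947 = 4234
Group 4: 2781 * 0.94 = 2614
Group 5: 6369 * 0.941 = 5993
Group 6: 11396 * 0.924 + 14373 * 0.378 = 10530 + 5433 = 15963
Net migration: Group 5 + 590 → 6583
Giving 1762 / 2386 / 4234 / 2614 / 6583 / 15963.
Scenario B total after 4 periods: 33542
Difference B − A = 33542 − 34412 = -870

-870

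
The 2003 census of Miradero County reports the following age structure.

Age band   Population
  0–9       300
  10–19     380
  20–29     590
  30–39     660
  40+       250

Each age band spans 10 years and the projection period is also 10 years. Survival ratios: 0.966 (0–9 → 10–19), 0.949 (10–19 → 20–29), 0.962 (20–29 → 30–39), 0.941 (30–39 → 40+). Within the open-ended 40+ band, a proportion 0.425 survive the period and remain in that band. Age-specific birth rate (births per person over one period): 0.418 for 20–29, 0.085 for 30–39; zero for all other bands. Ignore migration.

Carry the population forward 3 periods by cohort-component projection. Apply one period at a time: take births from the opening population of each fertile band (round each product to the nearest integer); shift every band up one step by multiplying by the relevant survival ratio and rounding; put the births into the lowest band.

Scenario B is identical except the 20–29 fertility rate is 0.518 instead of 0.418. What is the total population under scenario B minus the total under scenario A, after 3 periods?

Period 1.
Births: 590 * 0.418 = 247  |  660 * 0.085 = 56 — total 303
10–19: 300 * 0.966 = 290
20–29: 380 * 0.949 = 361
30–39: 590 * 0.962 = 568
40+: 660 * 0.941 + 250 * 0.425 = 621 + 106 = 727
Giving 303 / 290 / 361 / 568 / 727.
Period 2.
Births: 361 * 0.418 = 151  |  568 * 0.085 = 48 — total 199
10–19: 303 * 0.966 = 293
20–29: 290 * 0.949 = 275
30–39: 361 * 0.962 = 347
40+: 568 * 0.941 + 727 * 0.425 = 534 + 309 = 843
Giving 199 / 293 / 275 / 347 / 843.
Period 3.
Births: 275 * 0.418 = 115  |  347 * 0.085 = 29 — total 144
10–19: 199 * 0.966 = 192
20–29: 293 * 0.949 = 278
30–39: 275 * 0.962 = 265
40+: 347 * 0.941 + 843 * 0.425 = 327 + 358 = 685
Giving 144 / 192 / 278 / 265 / 685.
Scenario A total after 3 periods: 1564
Scenario B projection —
Period 1.
Births: 590 * 0.518 = 306  |  660 * 0.085 = 56 — total 362
10–19: 300 * 0.966 = 290
20–29: 380 * 0.949 = 361
30–39: 590 * 0.962 = 568
40+: 660 * 0.941 + 250 * 0.425 = 621 + 106 = 727
Giving 362 / 290 / 361 / 568 / 727.
Period 2.
Births: 361 * 0.518 = 187  |  568 * 0.085 = 48 — total 235
10–19: 362 * 0.966 = 350
20–29: 290 * 0.949 = 275
30–39: 361 * 0.962 = 347
40+: 568 * 0.941 + 727 * 0.425 = 534 + 309 = 843
Giving 235 / 350 / 275 / 347 / 843.
Period 3.
Births: 275 * 0.518 = 142  |  347 * 0.085 = 29 — total 171
10–19: 235 * 0.966 = 227
20–29: 350 * 0.949 = 332
30–39: 275 * 0.962 = 265
40+: 347 * 0.941 + 843 * 0.425 = 327 + 358 = 685
Giving 171 / 227 / 332 / 265 / 685.
Scenario B total after 3 periods: 1680
Difference B − A = 1680 − 1564 = 116

116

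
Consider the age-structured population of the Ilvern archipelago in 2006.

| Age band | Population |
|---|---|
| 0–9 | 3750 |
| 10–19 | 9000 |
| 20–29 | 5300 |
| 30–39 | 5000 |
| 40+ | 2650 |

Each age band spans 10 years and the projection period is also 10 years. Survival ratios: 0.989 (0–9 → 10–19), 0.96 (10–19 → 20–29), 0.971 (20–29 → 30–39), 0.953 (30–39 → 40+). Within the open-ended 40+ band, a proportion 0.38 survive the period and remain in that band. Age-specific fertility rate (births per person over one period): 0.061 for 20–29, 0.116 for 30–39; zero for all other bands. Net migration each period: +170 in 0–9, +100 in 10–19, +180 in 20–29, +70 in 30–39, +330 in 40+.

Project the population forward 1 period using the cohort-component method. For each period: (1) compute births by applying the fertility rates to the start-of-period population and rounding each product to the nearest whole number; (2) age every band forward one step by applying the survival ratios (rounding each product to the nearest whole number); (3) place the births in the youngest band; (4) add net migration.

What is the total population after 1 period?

25020

[period 1]
Births: 5300 * 0.061 = 323  |  5000 * 0.116 = 580 → 903
10–19: 3750 * 0.989 = 3709
20–29: 9000 * 0.96 = 8640
30–39: 5300 * 0.971 = 5146
40+: 5000 * 0.953 + 2650 * 0.38 = 4765 + 1007 = 5772
Net migration: 0–9 + 170 → 1073; 10–19 + 100 → 3809; 20–29 + 180 → 8820; 30–39 + 70 → 5216; 40+ + 330 → 6102
→ [1073, 3809, 8820, 5216, 6102]
Total after period 1: 1073 + 3809 + 8820 + 5216 + 6102 = 25020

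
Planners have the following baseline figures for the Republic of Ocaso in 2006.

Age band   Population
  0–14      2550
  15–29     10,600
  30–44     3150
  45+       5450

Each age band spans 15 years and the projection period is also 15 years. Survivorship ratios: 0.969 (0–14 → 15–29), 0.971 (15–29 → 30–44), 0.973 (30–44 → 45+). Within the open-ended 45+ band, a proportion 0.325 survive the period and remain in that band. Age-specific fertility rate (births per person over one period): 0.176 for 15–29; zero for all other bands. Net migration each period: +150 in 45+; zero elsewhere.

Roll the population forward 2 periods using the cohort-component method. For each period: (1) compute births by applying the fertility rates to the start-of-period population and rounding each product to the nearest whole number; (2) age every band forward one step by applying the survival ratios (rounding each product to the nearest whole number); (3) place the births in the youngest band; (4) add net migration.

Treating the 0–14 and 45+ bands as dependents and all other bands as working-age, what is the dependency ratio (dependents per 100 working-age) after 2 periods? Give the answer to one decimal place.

Numbering the bands 1..4 from youngest to oldest:
After projecting period 1:
Births: 10600 × 0.176 = 1866
Band 2: 2550 × 0.969 = 2471
Band 3: 10600 × 0.971 = 10293
Band 4: 3150 × 0.973 + 5450 × 0.325 = 3065 + 1771 = 4836
Net migration: Band 4 + 150 → 4986
End of period: [1866, 2471, 10293, 4986]
After projecting period 2:
Births: 2471 × 0.176 = 435
Band 2: 1866 × 0.969 = 1808
Band 3: 2471 × 0.971 = 2399
Band 4: 10293 × 0.973 + 4986 × 0.325 = 10015 + 1620 = 11635
Net migration: Band 4 + 150 → 11785
End of period: [435, 1808, 2399, 11785]
Dependents (band 0–14 + band 45+) = 435 + 11785 = 12220; working-age = 4207; ratio = 12220/4207 × 100 = 290.5

290.5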